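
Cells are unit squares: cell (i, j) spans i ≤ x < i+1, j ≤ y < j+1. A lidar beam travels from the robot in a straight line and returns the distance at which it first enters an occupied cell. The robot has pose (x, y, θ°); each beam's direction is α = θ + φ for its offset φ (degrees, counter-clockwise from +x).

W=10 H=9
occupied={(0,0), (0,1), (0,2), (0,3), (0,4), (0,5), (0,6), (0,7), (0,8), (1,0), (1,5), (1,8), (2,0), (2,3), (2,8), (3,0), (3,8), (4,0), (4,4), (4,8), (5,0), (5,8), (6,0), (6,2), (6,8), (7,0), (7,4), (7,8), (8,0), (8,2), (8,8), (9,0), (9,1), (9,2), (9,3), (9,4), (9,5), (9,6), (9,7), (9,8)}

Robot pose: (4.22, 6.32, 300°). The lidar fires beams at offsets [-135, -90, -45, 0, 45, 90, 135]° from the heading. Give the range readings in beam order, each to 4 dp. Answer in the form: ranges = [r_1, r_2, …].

beam 1: φ=-135°, α=165°
  direction (-0.9659, 0.2588); cell (4,6); t to first gridline: x 0.2278, y 2.6273 (then +1.0353 / +3.8637)
    (3,6) via x @ 0.2278
    (2,6) via x @ 1.2630
    (1,6) via x @ 2.2983
    (1,7) via y @ 2.6273
    (0,7) via x @ 3.3336  # hit
  → r_1 = 3.3336
beam 2: φ=-90°, α=210°
  direction (-0.8660, -0.5000); cell (4,6); t to first gridline: x 0.2540, y 0.6400 (then +1.1547 / +2.0000)
    (3,6) via x @ 0.2540
    (3,5) via y @ 0.6400
    (2,5) via x @ 1.4087
    (1,5) via x @ 2.5634  # hit
  → r_2 = 2.5634
beam 3: φ=-45°, α=255°
  direction (-0.2588, -0.9659); cell (4,6); t to first gridline: x 0.8500, y 0.3313 (then +3.8637 / +1.0353)
    (4,5) via y @ 0.3313
    (3,5) via x @ 0.8500
    (3,4) via y @ 1.3666
    (3,3) via y @ 2.4018
    (3,2) via y @ 3.4371
    (3,1) via y @ 4.4724
    (2,1) via x @ 4.7137
    (2,0) via y @ 5.5077  # hit
  → r_3 = 5.5077
beam 4: φ=0°, α=300°
  direction (0.5000, -0.8660); cell (4,6); t to first gridline: x 1.5600, y 0.3695 (then +2.0000 / +1.1547)
    (4,5) via y @ 0.3695
    (4,4) via y @ 1.5242  # hit
  → r_4 = 1.5242
beam 5: φ=45°, α=345°
  direction (0.9659, -0.2588); cell (4,6); t to first gridline: x 0.8075, y 1.2364 (then +1.0353 / +3.8637)
    (5,6) via x @ 0.8075
    (5,5) via y @ 1.2364
    (6,5) via x @ 1.8428
    (7,5) via x @ 2.8781
    (8,5) via x @ 3.9133
    (9,5) via x @ 4.9486  # hit
  → r_5 = 4.9486
beam 6: φ=90°, α=30°
  direction (0.8660, 0.5000); cell (4,6); t to first gridline: x 0.9007, y 1.3600 (then +1.1547 / +2.0000)
    (5,6) via x @ 0.9007
    (5,7) via y @ 1.3600
    (6,7) via x @ 2.0554
    (7,7) via x @ 3.2101
    (7,8) via y @ 3.3600  # hit
  → r_6 = 3.3600
beam 7: φ=135°, α=75°
  direction (0.2588, 0.9659); cell (4,6); t to first gridline: x 3.0137, y 0.7040 (then +3.8637 / +1.0353)
    (4,7) via y @ 0.7040
    (4,8) via y @ 1.7393  # hit
  → r_7 = 1.7393

ranges = [3.3336, 2.5634, 5.5077, 1.5242, 4.9486, 3.3600, 1.7393]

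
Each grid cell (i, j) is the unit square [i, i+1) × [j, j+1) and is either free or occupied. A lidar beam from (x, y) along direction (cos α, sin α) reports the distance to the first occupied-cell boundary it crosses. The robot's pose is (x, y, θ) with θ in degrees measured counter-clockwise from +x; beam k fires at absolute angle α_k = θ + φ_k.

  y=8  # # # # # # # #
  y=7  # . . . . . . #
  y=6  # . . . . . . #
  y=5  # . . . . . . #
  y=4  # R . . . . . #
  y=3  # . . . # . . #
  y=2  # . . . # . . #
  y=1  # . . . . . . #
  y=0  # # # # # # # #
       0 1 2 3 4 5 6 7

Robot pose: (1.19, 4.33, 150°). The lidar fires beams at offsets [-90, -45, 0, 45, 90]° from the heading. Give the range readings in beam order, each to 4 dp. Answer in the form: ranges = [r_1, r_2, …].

ranges = [4.2378, 0.7341, 0.2194, 0.1967, 0.3800]

beam 1: φ=-90°, α=60°
  dir = (cos 60°, sin 60°) = (0.5000, 0.8660); from cell (1,4)
  next x-line at t=1.6200, next y-line at t=0.7736; Δt_x=2.0000, Δt_y=1.1547
    y: enter (1,5) at t=0.7736
    x: enter (2,5) at t=1.6200
    y: enter (2,6) at t=1.9283
    y: enter (2,7) at t=3.0831
    x: enter (3,7) at t=3.6200
    y: enter (3,8) at t=4.2378 ← occupied
  → r_1 = 4.2378
beam 2: φ=-45°, α=105°
  dir = (cos 105°, sin 105°) = (-0.2588, 0.9659); from cell (1,4)
  next x-line at t=0.7341, next y-line at t=0.6936; Δt_x=3.8637, Δt_y=1.0353
    y: enter (1,5) at t=0.6936
    x: enter (0,5) at t=0.7341 ← occupied
  → r_2 = 0.7341
beam 3: φ=0°, α=150°
  dir = (cos 150°, sin 150°) = (-0.8660, 0.5000); from cell (1,4)
  next x-line at t=0.2194, next y-line at t=1.3400; Δt_x=1.1547, Δt_y=2.0000
    x: enter (0,4) at t=0.2194 ← occupied
  → r_3 = 0.2194
beam 4: φ=45°, α=195°
  dir = (cos 195°, sin 195°) = (-0.9659, -0.2588); from cell (1,4)
  next x-line at t=0.1967, next y-line at t=1.2750; Δt_x=1.0353, Δt_y=3.8637
    x: enter (0,4) at t=0.1967 ← occupied
  → r_4 = 0.1967
beam 5: φ=90°, α=240°
  dir = (cos 240°, sin 240°) = (-0.5000, -0.8660); from cell (1,4)
  next x-line at t=0.3800, next y-line at t=0.3811; Δt_x=2.0000, Δt_y=1.1547
    x: enter (0,4) at t=0.3800 ← occupied
  → r_5 = 0.3800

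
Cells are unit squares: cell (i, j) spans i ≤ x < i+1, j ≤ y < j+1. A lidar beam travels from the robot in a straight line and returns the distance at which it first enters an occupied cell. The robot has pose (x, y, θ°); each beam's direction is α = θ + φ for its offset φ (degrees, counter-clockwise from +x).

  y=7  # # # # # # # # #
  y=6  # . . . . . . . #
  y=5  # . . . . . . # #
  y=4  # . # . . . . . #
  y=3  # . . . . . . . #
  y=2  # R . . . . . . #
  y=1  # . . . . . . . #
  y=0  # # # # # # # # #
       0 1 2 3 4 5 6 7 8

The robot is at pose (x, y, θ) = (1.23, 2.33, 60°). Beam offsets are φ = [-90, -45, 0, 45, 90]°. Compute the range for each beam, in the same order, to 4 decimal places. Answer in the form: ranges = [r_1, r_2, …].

beam 1: φ=-90°, α=330°
  d=(0.8660,-0.5000)  start (1,2)  tX=0.8891 tY=0.6600  stride 1/|dx|=1.1547 1/|dy|=2.0000
    cross y-line → (1,1), t=0.6600
    cross x-line → (2,1), t=0.8891
    cross x-line → (3,1), t=2.0438
    cross y-line → (3,0), t=2.6600 (wall)
  → r_1 = 2.6600
beam 2: φ=-45°, α=15°
  d=(0.9659,0.2588)  start (1,2)  tX=0.7972 tY=2.5887  stride 1/|dx|=1.0353 1/|dy|=3.8637
    cross x-line → (2,2), t=0.7972
    cross x-line → (3,2), t=1.8324
    cross y-line → (3,3), t=2.5887
    cross x-line → (4,3), t=2.8677
    cross x-line → (5,3), t=3.9030
    cross x-line → (6,3), t=4.9383
    cross x-line → (7,3), t=5.9735
    cross y-line → (7,4), t=6.4524
    cross x-line → (8,4), t=7.0088 (wall)
  → r_2 = 7.0088
beam 3: φ=0°, α=60°
  d=(0.5000,0.8660)  start (1,2)  tX=1.5400 tY=0.7736  stride 1/|dx|=2.0000 1/|dy|=1.1547
    cross y-line → (1,3), t=0.7736
    cross x-line → (2,3), t=1.5400
    cross y-line → (2,4), t=1.9283 (wall)
  → r_3 = 1.9283
beam 4: φ=45°, α=105°
  d=(-0.2588,0.9659)  start (1,2)  tX=0.8887 tY=0.6936  stride 1/|dx|=3.8637 1/|dy|=1.0353
    cross y-line → (1,3), t=0.6936
    cross x-line → (0,3), t=0.8887 (wall)
  → r_4 = 0.8887
beam 5: φ=90°, α=150°
  d=(-0.8660,0.5000)  start (1,2)  tX=0.2656 tY=1.3400  stride 1/|dx|=1.1547 1/|dy|=2.0000
    cross x-line → (0,2), t=0.2656 (wall)
  → r_5 = 0.2656

ranges = [2.6600, 7.0088, 1.9283, 0.8887, 0.2656]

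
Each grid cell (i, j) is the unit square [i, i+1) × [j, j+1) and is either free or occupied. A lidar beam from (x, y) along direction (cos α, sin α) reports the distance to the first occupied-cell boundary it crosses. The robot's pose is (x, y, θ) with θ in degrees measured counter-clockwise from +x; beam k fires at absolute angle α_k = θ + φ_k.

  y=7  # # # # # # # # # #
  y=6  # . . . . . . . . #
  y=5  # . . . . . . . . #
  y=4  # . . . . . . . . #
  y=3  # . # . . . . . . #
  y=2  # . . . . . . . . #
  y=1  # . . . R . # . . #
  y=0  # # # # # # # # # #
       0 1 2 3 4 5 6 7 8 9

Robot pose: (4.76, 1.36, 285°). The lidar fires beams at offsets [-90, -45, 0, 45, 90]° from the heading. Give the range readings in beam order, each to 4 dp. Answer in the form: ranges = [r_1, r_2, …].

ranges = [1.3909, 0.4157, 0.3727, 0.7200, 1.2837]

beam 1: φ=-90°, α=195°
  cosα=-0.9659 sinα=-0.2588 | (4,1) | tMaxX 0.7868 tMaxY 1.3909 | tΔX 1.0353 tΔY 3.8637
    t=0.7868 [x] (3,1)
    t=1.3909 [y] (3,0) — stop
  → r_1 = 1.3909
beam 2: φ=-45°, α=240°
  cosα=-0.5000 sinα=-0.8660 | (4,1) | tMaxX 1.5200 tMaxY 0.4157 | tΔX 2.0000 tΔY 1.1547
    t=0.4157 [y] (4,0) — stop
  → r_2 = 0.4157
beam 3: φ=0°, α=285°
  cosα=0.2588 sinα=-0.9659 | (4,1) | tMaxX 0.9273 tMaxY 0.3727 | tΔX 3.8637 tΔY 1.0353
    t=0.3727 [y] (4,0) — stop
  → r_3 = 0.3727
beam 4: φ=45°, α=330°
  cosα=0.8660 sinα=-0.5000 | (4,1) | tMaxX 0.2771 tMaxY 0.7200 | tΔX 1.1547 tΔY 2.0000
    t=0.2771 [x] (5,1)
    t=0.7200 [y] (5,0) — stop
  → r_4 = 0.7200
beam 5: φ=90°, α=15°
  cosα=0.9659 sinα=0.2588 | (4,1) | tMaxX 0.2485 tMaxY 2.4728 | tΔX 1.0353 tΔY 3.8637
    t=0.2485 [x] (5,1)
    t=1.2837 [x] (6,1) — stop
  → r_5 = 1.2837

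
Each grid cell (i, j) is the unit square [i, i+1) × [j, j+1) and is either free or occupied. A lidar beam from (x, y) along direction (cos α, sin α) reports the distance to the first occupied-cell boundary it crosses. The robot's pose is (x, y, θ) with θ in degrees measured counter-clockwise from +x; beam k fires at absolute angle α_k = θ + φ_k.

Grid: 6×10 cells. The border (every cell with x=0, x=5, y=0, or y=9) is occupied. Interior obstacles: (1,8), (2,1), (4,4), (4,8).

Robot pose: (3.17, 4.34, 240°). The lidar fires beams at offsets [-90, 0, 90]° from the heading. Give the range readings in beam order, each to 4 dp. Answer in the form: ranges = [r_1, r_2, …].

ranges = [2.5057, 3.8567, 2.1131]

beam 1: φ=-90°, α=150°
  d=(-0.8660,0.5000)  start (3,4)  tX=0.1963 tY=1.3200  stride 1/|dx|=1.1547 1/|dy|=2.0000
    cross x-line → (2,4), t=0.1963
    cross y-line → (2,5), t=1.3200
    cross x-line → (1,5), t=1.3510
    cross x-line → (0,5), t=2.5057 (wall)
  → r_1 = 2.5057
beam 2: φ=0°, α=240°
  d=(-0.5000,-0.8660)  start (3,4)  tX=0.3400 tY=0.3926  stride 1/|dx|=2.0000 1/|dy|=1.1547
    cross x-line → (2,4), t=0.3400
    cross y-line → (2,3), t=0.3926
    cross y-line → (2,2), t=1.5473
    cross x-line → (1,2), t=2.3400
    cross y-line → (1,1), t=2.7020
    cross y-line → (1,0), t=3.8567 (wall)
  → r_2 = 3.8567
beam 3: φ=90°, α=330°
  d=(0.8660,-0.5000)  start (3,4)  tX=0.9584 tY=0.6800  stride 1/|dx|=1.1547 1/|dy|=2.0000
    cross y-line → (3,3), t=0.6800
    cross x-line → (4,3), t=0.9584
    cross x-line → (5,3), t=2.1131 (wall)
  → r_3 = 2.1131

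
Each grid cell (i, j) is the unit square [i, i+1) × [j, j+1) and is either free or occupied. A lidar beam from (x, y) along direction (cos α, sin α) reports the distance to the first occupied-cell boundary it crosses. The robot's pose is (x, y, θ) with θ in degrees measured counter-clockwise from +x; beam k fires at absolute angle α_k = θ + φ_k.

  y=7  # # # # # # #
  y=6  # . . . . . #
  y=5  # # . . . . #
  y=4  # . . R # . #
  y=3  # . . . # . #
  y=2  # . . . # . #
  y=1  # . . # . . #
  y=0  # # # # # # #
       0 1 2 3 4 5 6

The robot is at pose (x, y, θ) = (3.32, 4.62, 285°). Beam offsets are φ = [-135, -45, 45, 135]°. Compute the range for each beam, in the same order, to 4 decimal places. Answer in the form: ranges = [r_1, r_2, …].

ranges = [1.5242, 4.1800, 0.7852, 2.7482]

beam 1: φ=-135°, α=150°
  d=(-0.8660,0.5000)  start (3,4)  tX=0.3695 tY=0.7600  stride 1/|dx|=1.1547 1/|dy|=2.0000
    cross x-line → (2,4), t=0.3695
    cross y-line → (2,5), t=0.7600
    cross x-line → (1,5), t=1.5242 (wall)
  → r_1 = 1.5242
beam 2: φ=-45°, α=240°
  d=(-0.5000,-0.8660)  start (3,4)  tX=0.6400 tY=0.7159  stride 1/|dx|=2.0000 1/|dy|=1.1547
    cross x-line → (2,4), t=0.6400
    cross y-line → (2,3), t=0.7159
    cross y-line → (2,2), t=1.8706
    cross x-line → (1,2), t=2.6400
    cross y-line → (1,1), t=3.0253
    cross y-line → (1,0), t=4.1800 (wall)
  → r_2 = 4.1800
beam 3: φ=45°, α=330°
  d=(0.8660,-0.5000)  start (3,4)  tX=0.7852 tY=1.2400  stride 1/|dx|=1.1547 1/|dy|=2.0000
    cross x-line → (4,4), t=0.7852 (wall)
  → r_3 = 0.7852
beam 4: φ=135°, α=60°
  d=(0.5000,0.8660)  start (3,4)  tX=1.3600 tY=0.4388  stride 1/|dx|=2.0000 1/|dy|=1.1547
    cross y-line → (3,5), t=0.4388
    cross x-line → (4,5), t=1.3600
    cross y-line → (4,6), t=1.5935
    cross y-line → (4,7), t=2.7482 (wall)
  → r_4 = 2.7482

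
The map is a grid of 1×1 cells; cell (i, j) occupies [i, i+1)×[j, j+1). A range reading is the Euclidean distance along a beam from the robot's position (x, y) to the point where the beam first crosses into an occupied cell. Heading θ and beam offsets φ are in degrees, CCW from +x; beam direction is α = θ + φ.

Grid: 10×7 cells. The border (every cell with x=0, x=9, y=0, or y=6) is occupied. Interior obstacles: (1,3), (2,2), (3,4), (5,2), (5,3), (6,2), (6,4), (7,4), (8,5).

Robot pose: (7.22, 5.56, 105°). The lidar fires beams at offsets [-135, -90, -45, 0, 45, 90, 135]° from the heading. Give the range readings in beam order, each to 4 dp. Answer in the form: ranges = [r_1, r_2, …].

ranges = [0.9007, 0.8075, 0.5081, 0.4555, 0.8800, 3.3336, 0.6466]

beam 1: φ=-135°, α=330°
  cosα=0.8660 sinα=-0.5000 | (7,5) | tMaxX 0.9007 tMaxY 1.1200 | tΔX 1.1547 tΔY 2.0000
    t=0.9007 [x] (8,5) — stop
  → r_1 = 0.9007
beam 2: φ=-90°, α=15°
  cosα=0.9659 sinα=0.2588 | (7,5) | tMaxX 0.8075 tMaxY 1.7000 | tΔX 1.0353 tΔY 3.8637
    t=0.8075 [x] (8,5) — stop
  → r_2 = 0.8075
beam 3: φ=-45°, α=60°
  cosα=0.5000 sinα=0.8660 | (7,5) | tMaxX 1.5600 tMaxY 0.5081 | tΔX 2.0000 tΔY 1.1547
    t=0.5081 [y] (7,6) — stop
  → r_3 = 0.5081
beam 4: φ=0°, α=105°
  cosα=-0.2588 sinα=0.9659 | (7,5) | tMaxX 0.8500 tMaxY 0.4555 | tΔX 3.8637 tΔY 1.0353
    t=0.4555 [y] (7,6) — stop
  → r_4 = 0.4555
beam 5: φ=45°, α=150°
  cosα=-0.8660 sinα=0.5000 | (7,5) | tMaxX 0.2540 tMaxY 0.8800 | tΔX 1.1547 tΔY 2.0000
    t=0.2540 [x] (6,5)
    t=0.8800 [y] (6,6) — stop
  → r_5 = 0.8800
beam 6: φ=90°, α=195°
  cosα=-0.9659 sinα=-0.2588 | (7,5) | tMaxX 0.2278 tMaxY 2.1637 | tΔX 1.0353 tΔY 3.8637
    t=0.2278 [x] (6,5)
    t=1.2630 [x] (5,5)
    t=2.1637 [y] (5,4)
    t=2.2983 [x] (4,4)
    t=3.3336 [x] (3,4) — stop
  → r_6 = 3.3336
beam 7: φ=135°, α=240°
  cosα=-0.5000 sinα=-0.8660 | (7,5) | tMaxX 0.4400 tMaxY 0.6466 | tΔX 2.0000 tΔY 1.1547
    t=0.4400 [x] (6,5)
    t=0.6466 [y] (6,4) — stop
  → r_7 = 0.6466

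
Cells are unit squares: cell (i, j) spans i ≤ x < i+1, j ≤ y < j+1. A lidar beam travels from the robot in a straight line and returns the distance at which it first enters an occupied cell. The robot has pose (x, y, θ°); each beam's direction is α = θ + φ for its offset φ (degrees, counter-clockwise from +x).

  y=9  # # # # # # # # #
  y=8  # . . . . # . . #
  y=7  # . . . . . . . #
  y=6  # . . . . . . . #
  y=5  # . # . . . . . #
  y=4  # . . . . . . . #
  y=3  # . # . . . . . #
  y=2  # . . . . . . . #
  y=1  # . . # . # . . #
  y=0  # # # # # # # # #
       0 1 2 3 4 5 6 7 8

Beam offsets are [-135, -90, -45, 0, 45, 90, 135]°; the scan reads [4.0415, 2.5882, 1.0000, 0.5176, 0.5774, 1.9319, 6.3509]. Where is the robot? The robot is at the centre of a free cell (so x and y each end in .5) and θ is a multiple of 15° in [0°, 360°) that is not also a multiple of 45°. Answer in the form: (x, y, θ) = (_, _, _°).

The pose lattice has 51·16 = 816 candidates. Test each by forward raycasting.
  (3.5, 6.5, 75°): beam 1 = 6.3509 ≠ 4.0415 ✗
  (6.5, 5.5, 30°): beam 1 = 3.6235 ≠ 4.0415 ✗
  (3.5, 4.5, 60°): beam 1 = 3.6235 ≠ 4.0415 ✗
  (3.5, 3.5, 60°): beam 1 = 1.5529 ≠ 4.0415 ✗
  (1.5, 7.5, 210°): beam 1 = 1.5529 ≠ 4.0415 ✗
  …
  (7.5, 3.5, 345°): r_1=4.0415, r_2=2.5882, r_3=1.0000, r_4=0.5176, r_5=0.5774, r_6=1.9319, r_7=6.3509 — all match ✓
Only this pose fits every beam.

(x, y, θ) = (7.5, 3.5, 345°)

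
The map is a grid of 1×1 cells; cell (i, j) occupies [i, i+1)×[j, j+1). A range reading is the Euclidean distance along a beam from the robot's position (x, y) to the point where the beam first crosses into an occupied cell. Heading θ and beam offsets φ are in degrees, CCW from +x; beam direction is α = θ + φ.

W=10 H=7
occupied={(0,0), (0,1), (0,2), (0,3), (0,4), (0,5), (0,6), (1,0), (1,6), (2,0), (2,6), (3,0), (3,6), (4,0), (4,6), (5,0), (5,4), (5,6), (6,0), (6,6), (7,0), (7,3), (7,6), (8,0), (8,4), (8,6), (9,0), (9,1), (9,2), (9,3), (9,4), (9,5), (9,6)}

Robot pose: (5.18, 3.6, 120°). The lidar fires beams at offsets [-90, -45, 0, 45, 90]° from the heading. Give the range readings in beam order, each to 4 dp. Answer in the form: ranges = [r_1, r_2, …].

beam 1: φ=-90°, α=30°
  dir = (cos 30°, sin 30°) = (0.8660, 0.5000); from cell (5,3)
  next x-line at t=0.9469, next y-line at t=0.8000; Δt_x=1.1547, Δt_y=2.0000
    y: enter (5,4) at t=0.8000 ← occupied
  → r_1 = 0.8000
beam 2: φ=-45°, α=75°
  dir = (cos 75°, sin 75°) = (0.2588, 0.9659); from cell (5,3)
  next x-line at t=3.1682, next y-line at t=0.4141; Δt_x=3.8637, Δt_y=1.0353
    y: enter (5,4) at t=0.4141 ← occupied
  → r_2 = 0.4141
beam 3: φ=0°, α=120°
  dir = (cos 120°, sin 120°) = (-0.5000, 0.8660); from cell (5,3)
  next x-line at t=0.3600, next y-line at t=0.4619; Δt_x=2.0000, Δt_y=1.1547
    x: enter (4,3) at t=0.3600
    y: enter (4,4) at t=0.4619
    y: enter (4,5) at t=1.6166
    x: enter (3,5) at t=2.3600
    y: enter (3,6) at t=2.7713 ← occupied
  → r_3 = 2.7713
beam 4: φ=45°, α=165°
  dir = (cos 165°, sin 165°) = (-0.9659, 0.2588); from cell (5,3)
  next x-line at t=0.1863, next y-line at t=1.5455; Δt_x=1.0353, Δt_y=3.8637
    x: enter (4,3) at t=0.1863
    x: enter (3,3) at t=1.2216
    y: enter (3,4) at t=1.5455
    x: enter (2,4) at t=2.2569
    x: enter (1,4) at t=3.2922
    x: enter (0,4) at t=4.3275 ← occupied
  → r_4 = 4.3275
beam 5: φ=90°, α=210°
  dir = (cos 210°, sin 210°) = (-0.8660, -0.5000); from cell (5,3)
  next x-line at t=0.2078, next y-line at t=1.2000; Δt_x=1.1547, Δt_y=2.0000
    x: enter (4,3) at t=0.2078
    y: enter (4,2) at t=1.2000
    x: enter (3,2) at t=1.3625
    x: enter (2,2) at t=2.5172
    y: enter (2,1) at t=3.2000
    x: enter (1,1) at t=3.6719
    x: enter (0,1) at t=4.8266 ← occupied
  → r_5 = 4.8266

ranges = [0.8000, 0.4141, 2.7713, 4.3275, 4.8266]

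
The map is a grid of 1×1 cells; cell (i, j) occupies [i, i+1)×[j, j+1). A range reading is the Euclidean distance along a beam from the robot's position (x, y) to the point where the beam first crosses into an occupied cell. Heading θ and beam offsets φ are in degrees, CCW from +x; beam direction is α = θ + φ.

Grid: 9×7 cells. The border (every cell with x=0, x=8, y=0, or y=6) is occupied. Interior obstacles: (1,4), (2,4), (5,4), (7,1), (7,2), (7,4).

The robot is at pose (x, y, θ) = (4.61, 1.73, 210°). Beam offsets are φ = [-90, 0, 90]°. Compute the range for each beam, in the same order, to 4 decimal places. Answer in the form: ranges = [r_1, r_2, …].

ranges = [3.2200, 1.4600, 0.8429]

beam 1: φ=-90°, α=120°
  direction (-0.5000, 0.8660); cell (4,1); t to first gridline: x 1.2200, y 0.3118 (then +2.0000 / +1.1547)
    (4,2) via y @ 0.3118
    (3,2) via x @ 1.2200
    (3,3) via y @ 1.4665
    (3,4) via y @ 2.6212
    (2,4) via x @ 3.2200  # hit
  → r_1 = 3.2200
beam 2: φ=0°, α=210°
  direction (-0.8660, -0.5000); cell (4,1); t to first gridline: x 0.7044, y 1.4600 (then +1.1547 / +2.0000)
    (3,1) via x @ 0.7044
    (3,0) via y @ 1.4600  # hit
  → r_2 = 1.4600
beam 3: φ=90°, α=300°
  direction (0.5000, -0.8660); cell (4,1); t to first gridline: x 0.7800, y 0.8429 (then +2.0000 / +1.1547)
    (5,1) via x @ 0.7800
    (5,0) via y @ 0.8429  # hit
  → r_3 = 0.8429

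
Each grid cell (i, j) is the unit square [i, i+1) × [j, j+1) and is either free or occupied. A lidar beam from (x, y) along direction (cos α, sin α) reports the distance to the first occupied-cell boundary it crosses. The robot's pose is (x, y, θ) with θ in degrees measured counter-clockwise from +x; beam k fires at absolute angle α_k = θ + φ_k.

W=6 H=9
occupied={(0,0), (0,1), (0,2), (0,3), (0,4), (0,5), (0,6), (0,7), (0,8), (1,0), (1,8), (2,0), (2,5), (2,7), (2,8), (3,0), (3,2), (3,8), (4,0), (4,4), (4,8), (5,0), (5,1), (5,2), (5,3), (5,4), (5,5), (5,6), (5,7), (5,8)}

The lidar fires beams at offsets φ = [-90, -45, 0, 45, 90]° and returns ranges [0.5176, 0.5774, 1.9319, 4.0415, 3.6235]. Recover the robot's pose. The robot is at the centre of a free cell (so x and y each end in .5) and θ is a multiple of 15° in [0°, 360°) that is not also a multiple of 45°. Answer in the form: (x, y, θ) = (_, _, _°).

The pose lattice has 24·16 = 384 candidates. Test each by forward raycasting.
  (3.5, 6.5, 105°): beam 1 = 1.5529 ≠ 0.5176 ✗
  (3.5, 1.5, 60°): beam 1 = 1.0000 ≠ 0.5176 ✗
  (4.5, 5.5, 165°): beam 1 = 1.9319 ≠ 0.5176 ✗
  …
  (1.5, 4.5, 255°): r_1=0.5176, r_2=0.5774, r_3=1.9319, r_4=4.0415, r_5=3.6235 — all match ✓
No second candidate reproduces the full scan.

(x, y, θ) = (1.5, 4.5, 255°)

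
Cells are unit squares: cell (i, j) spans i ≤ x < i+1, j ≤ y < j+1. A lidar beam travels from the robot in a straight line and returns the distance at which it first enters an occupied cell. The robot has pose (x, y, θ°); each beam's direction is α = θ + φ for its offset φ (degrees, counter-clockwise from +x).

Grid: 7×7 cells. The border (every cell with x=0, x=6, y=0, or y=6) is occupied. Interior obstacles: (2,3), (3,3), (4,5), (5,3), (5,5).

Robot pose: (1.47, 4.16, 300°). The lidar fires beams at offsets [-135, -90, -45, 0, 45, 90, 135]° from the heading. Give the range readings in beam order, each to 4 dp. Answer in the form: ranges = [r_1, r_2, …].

beam 1: φ=-135°, α=165°
  dir = (cos 165°, sin 165°) = (-0.9659, 0.2588); from cell (1,4)
  next x-line at t=0.4866, next y-line at t=3.2455; Δt_x=1.0353, Δt_y=3.8637
    x: enter (0,4) at t=0.4866 ← occupied
  → r_1 = 0.4866
beam 2: φ=-90°, α=210°
  dir = (cos 210°, sin 210°) = (-0.8660, -0.5000); from cell (1,4)
  next x-line at t=0.5427, next y-line at t=0.3200; Δt_x=1.1547, Δt_y=2.0000
    y: enter (1,3) at t=0.3200
    x: enter (0,3) at t=0.5427 ← occupied
  → r_2 = 0.5427
beam 3: φ=-45°, α=255°
  dir = (cos 255°, sin 255°) = (-0.2588, -0.9659); from cell (1,4)
  next x-line at t=1.8159, next y-line at t=0.1656; Δt_x=3.8637, Δt_y=1.0353
    y: enter (1,3) at t=0.1656
    y: enter (1,2) at t=1.2009
    x: enter (0,2) at t=1.8159 ← occupied
  → r_3 = 1.8159
beam 4: φ=0°, α=300°
  dir = (cos 300°, sin 300°) = (0.5000, -0.8660); from cell (1,4)
  next x-line at t=1.0600, next y-line at t=0.1848; Δt_x=2.0000, Δt_y=1.1547
    y: enter (1,3) at t=0.1848
    x: enter (2,3) at t=1.0600 ← occupied
  → r_4 = 1.0600
beam 5: φ=45°, α=345°
  dir = (cos 345°, sin 345°) = (0.9659, -0.2588); from cell (1,4)
  next x-line at t=0.5487, next y-line at t=0.6182; Δt_x=1.0353, Δt_y=3.8637
    x: enter (2,4) at t=0.5487
    y: enter (2,3) at t=0.6182 ← occupied
  → r_5 = 0.6182
beam 6: φ=90°, α=30°
  dir = (cos 30°, sin 30°) = (0.8660, 0.5000); from cell (1,4)
  next x-line at t=0.6120, next y-line at t=1.6800; Δt_x=1.1547, Δt_y=2.0000
    x: enter (2,4) at t=0.6120
    y: enter (2,5) at t=1.6800
    x: enter (3,5) at t=1.7667
    x: enter (4,5) at t=2.9214 ← occupied
  → r_6 = 2.9214
beam 7: φ=135°, α=75°
  dir = (cos 75°, sin 75°) = (0.2588, 0.9659); from cell (1,4)
  next x-line at t=2.0478, next y-line at t=0.8696; Δt_x=3.8637, Δt_y=1.0353
    y: enter (1,5) at t=0.8696
    y: enter (1,6) at t=1.9049 ← occupied
  → r_7 = 1.9049

ranges = [0.4866, 0.5427, 1.8159, 1.0600, 0.6182, 2.9214, 1.9049]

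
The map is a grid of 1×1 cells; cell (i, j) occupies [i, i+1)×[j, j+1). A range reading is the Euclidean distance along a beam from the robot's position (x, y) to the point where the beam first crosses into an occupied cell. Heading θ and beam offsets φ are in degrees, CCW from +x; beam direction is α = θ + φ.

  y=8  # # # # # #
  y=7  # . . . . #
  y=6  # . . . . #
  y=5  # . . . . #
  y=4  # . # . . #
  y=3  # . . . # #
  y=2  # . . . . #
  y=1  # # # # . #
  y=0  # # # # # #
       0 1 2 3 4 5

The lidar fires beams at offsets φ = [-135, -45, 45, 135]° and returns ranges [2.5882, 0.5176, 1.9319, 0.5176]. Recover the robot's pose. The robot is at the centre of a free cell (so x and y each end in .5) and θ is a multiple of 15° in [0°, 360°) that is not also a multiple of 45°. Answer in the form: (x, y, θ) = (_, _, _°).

Enumerate (i+0.5, j+0.5, θ) over the 23 free cells and 16 admissible headings. For each, cast all 4 beams and compare to the given ranges.
  (2.5, 7.5, 60°): beam 1 = 5.6940 ≠ 2.5882 ✗
  (2.5, 3.5, 285°): beam 1 = 1.7321 ≠ 2.5882 ✗
  (3.5, 7.5, 75°): beam 1 = 3.0000 ≠ 2.5882 ✗
  (3.5, 3.5, 195°): beam 1 = 3.0000 ≠ 2.5882 ✗
  …
  (1.5, 4.5, 60°): r_1=2.5882, r_2=0.5176, r_3=1.9319, r_4=0.5176 — all match ✓
Unique over the lattice → pose = (1.5, 4.5, 60°).

(x, y, θ) = (1.5, 4.5, 60°)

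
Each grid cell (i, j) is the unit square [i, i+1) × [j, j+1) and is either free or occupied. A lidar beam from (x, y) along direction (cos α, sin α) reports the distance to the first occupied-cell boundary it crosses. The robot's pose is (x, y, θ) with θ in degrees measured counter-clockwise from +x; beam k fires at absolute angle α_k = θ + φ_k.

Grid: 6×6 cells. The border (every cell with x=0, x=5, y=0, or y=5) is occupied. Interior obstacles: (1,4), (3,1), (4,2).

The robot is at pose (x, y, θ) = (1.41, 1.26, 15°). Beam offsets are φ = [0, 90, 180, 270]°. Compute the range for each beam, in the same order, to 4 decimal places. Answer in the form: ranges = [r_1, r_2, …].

ranges = [1.6461, 1.5841, 0.4245, 0.2692]

beam 1: φ=0°, α=15°
  dir = (cos 15°, sin 15°) = (0.9659, 0.2588); from cell (1,1)
  next x-line at t=0.6108, next y-line at t=2.8591; Δt_x=1.0353, Δt_y=3.8637
    x: enter (2,1) at t=0.6108
    x: enter (3,1) at t=1.6461 ← occupied
  → r_1 = 1.6461
beam 2: φ=90°, α=105°
  dir = (cos 105°, sin 105°) = (-0.2588, 0.9659); from cell (1,1)
  next x-line at t=1.5841, next y-line at t=0.7661; Δt_x=3.8637, Δt_y=1.0353
    y: enter (1,2) at t=0.7661
    x: enter (0,2) at t=1.5841 ← occupied
  → r_2 = 1.5841
beam 3: φ=180°, α=195°
  dir = (cos 195°, sin 195°) = (-0.9659, -0.2588); from cell (1,1)
  next x-line at t=0.4245, next y-line at t=1.0046; Δt_x=1.0353, Δt_y=3.8637
    x: enter (0,1) at t=0.4245 ← occupied
  → r_3 = 0.4245
beam 4: φ=270°, α=285°
  dir = (cos 285°, sin 285°) = (0.2588, -0.9659); from cell (1,1)
  next x-line at t=2.2796, next y-line at t=0.2692; Δt_x=3.8637, Δt_y=1.0353
    y: enter (1,0) at t=0.2692 ← occupied
  → r_4 = 0.2692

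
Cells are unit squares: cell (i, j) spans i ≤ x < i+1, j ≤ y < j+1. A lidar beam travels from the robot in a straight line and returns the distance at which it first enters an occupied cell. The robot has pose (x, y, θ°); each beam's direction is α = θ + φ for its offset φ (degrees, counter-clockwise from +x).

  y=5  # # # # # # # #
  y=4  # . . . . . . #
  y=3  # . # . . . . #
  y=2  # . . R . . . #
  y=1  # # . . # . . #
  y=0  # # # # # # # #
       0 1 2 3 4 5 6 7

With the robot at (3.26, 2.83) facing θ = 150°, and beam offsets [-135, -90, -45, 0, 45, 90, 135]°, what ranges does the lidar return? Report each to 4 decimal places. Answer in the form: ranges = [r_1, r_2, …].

beam 1: φ=-135°, α=15°
  dir = (cos 15°, sin 15°) = (0.9659, 0.2588); from cell (3,2)
  next x-line at t=0.7661, next y-line at t=0.6568; Δt_x=1.0353, Δt_y=3.8637
    y: enter (3,3) at t=0.6568
    x: enter (4,3) at t=0.7661
    x: enter (5,3) at t=1.8014
    x: enter (6,3) at t=2.8367
    x: enter (7,3) at t=3.8719 ← occupied
  → r_1 = 3.8719
beam 2: φ=-90°, α=60°
  dir = (cos 60°, sin 60°) = (0.5000, 0.8660); from cell (3,2)
  next x-line at t=1.4800, next y-line at t=0.1963; Δt_x=2.0000, Δt_y=1.1547
    y: enter (3,3) at t=0.1963
    y: enter (3,4) at t=1.3510
    x: enter (4,4) at t=1.4800
    y: enter (4,5) at t=2.5057 ← occupied
  → r_2 = 2.5057
beam 3: φ=-45°, α=105°
  dir = (cos 105°, sin 105°) = (-0.2588, 0.9659); from cell (3,2)
  next x-line at t=1.0046, next y-line at t=0.1760; Δt_x=3.8637, Δt_y=1.0353
    y: enter (3,3) at t=0.1760
    x: enter (2,3) at t=1.0046 ← occupied
  → r_3 = 1.0046
beam 4: φ=0°, α=150°
  dir = (cos 150°, sin 150°) = (-0.8660, 0.5000); from cell (3,2)
  next x-line at t=0.3002, next y-line at t=0.3400; Δt_x=1.1547, Δt_y=2.0000
    x: enter (2,2) at t=0.3002
    y: enter (2,3) at t=0.3400 ← occupied
  → r_4 = 0.3400
beam 5: φ=45°, α=195°
  dir = (cos 195°, sin 195°) = (-0.9659, -0.2588); from cell (3,2)
  next x-line at t=0.2692, next y-line at t=3.2069; Δt_x=1.0353, Δt_y=3.8637
    x: enter (2,2) at t=0.2692
    x: enter (1,2) at t=1.3044
    x: enter (0,2) at t=2.3397 ← occupied
  → r_5 = 2.3397
beam 6: φ=90°, α=240°
  dir = (cos 240°, sin 240°) = (-0.5000, -0.8660); from cell (3,2)
  next x-line at t=0.5200, next y-line at t=0.9584; Δt_x=2.0000, Δt_y=1.1547
    x: enter (2,2) at t=0.5200
    y: enter (2,1) at t=0.9584
    y: enter (2,0) at t=2.1131 ← occupied
  → r_6 = 2.1131
beam 7: φ=135°, α=285°
  dir = (cos 285°, sin 285°) = (0.2588, -0.9659); from cell (3,2)
  next x-line at t=2.8591, next y-line at t=0.8593; Δt_x=3.8637, Δt_y=1.0353
    y: enter (3,1) at t=0.8593
    y: enter (3,0) at t=1.8946 ← occupied
  → r_7 = 1.8946

ranges = [3.8719, 2.5057, 1.0046, 0.3400, 2.3397, 2.1131, 1.8946]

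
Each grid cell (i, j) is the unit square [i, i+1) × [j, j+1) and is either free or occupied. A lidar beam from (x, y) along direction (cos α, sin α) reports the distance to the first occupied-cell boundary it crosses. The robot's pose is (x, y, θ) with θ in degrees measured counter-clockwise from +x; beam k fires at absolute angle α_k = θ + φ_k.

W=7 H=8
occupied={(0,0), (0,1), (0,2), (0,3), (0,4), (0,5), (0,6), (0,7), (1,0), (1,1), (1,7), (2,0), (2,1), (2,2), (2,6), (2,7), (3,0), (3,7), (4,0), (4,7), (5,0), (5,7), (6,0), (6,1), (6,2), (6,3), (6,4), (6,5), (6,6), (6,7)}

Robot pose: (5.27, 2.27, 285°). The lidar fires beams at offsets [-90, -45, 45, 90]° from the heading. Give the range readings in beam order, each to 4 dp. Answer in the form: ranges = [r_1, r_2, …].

ranges = [2.3501, 1.4665, 0.8429, 0.7558]

beam 1: φ=-90°, α=195°
  cosα=-0.9659 sinα=-0.2588 | (5,2) | tMaxX 0.2795 tMaxY 1.0432 | tΔX 1.0353 tΔY 3.8637
    t=0.2795 [x] (4,2)
    t=1.0432 [y] (4,1)
    t=1.3148 [x] (3,1)
    t=2.3501 [x] (2,1) — stop
  → r_1 = 2.3501
beam 2: φ=-45°, α=240°
  cosα=-0.5000 sinα=-0.8660 | (5,2) | tMaxX 0.5400 tMaxY 0.3118 | tΔX 2.0000 tΔY 1.1547
    t=0.3118 [y] (5,1)
    t=0.5400 [x] (4,1)
    t=1.4665 [y] (4,0) — stop
  → r_2 = 1.4665
beam 3: φ=45°, α=330°
  cosα=0.8660 sinα=-0.5000 | (5,2) | tMaxX 0.8429 tMaxY 0.5400 | tΔX 1.1547 tΔY 2.0000
    t=0.5400 [y] (5,1)
    t=0.8429 [x] (6,1) — stop
  → r_3 = 0.8429
beam 4: φ=90°, α=15°
  cosα=0.9659 sinα=0.2588 | (5,2) | tMaxX 0.7558 tMaxY 2.8205 | tΔX 1.0353 tΔY 3.8637
    t=0.7558 [x] (6,2) — stop
  → r_4 = 0.7558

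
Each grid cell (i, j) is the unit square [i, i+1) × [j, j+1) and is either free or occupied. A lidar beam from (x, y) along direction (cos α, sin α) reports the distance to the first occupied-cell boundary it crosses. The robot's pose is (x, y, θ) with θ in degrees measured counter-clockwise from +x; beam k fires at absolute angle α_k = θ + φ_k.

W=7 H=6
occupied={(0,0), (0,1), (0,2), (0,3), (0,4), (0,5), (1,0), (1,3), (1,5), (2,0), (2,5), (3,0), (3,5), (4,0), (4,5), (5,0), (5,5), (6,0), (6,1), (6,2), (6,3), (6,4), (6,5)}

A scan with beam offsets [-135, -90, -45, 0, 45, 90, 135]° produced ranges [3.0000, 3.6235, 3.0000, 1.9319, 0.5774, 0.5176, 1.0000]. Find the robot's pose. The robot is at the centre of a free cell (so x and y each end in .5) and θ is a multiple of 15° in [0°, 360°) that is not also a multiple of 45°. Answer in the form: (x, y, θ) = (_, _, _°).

Candidates: 19 free-cell centres × 16 headings = 304 poses. Raycast each; keep the one whose scan matches to 4 dp.
  (3.5, 3.5, 15°): beam 1 = 2.8868 ≠ 3.0000 ✗
  (4.5, 3.5, 75°): beam 1 = 2.8868 ≠ 3.0000 ✗
  (3.5, 3.5, 210°): beam 1 = 1.5529 ≠ 3.0000 ✗
  (3.5, 3.5, 195°): beam 1 = 1.7321 ≠ 3.0000 ✗
  …
  (4.5, 1.5, 195°): r_1=3.0000, r_2=3.6235, r_3=3.0000, r_4=1.9319, r_5=0.5774, r_6=0.5176, r_7=1.0000 — all match ✓
Unique over the lattice → pose = (4.5, 1.5, 195°).

(x, y, θ) = (4.5, 1.5, 195°)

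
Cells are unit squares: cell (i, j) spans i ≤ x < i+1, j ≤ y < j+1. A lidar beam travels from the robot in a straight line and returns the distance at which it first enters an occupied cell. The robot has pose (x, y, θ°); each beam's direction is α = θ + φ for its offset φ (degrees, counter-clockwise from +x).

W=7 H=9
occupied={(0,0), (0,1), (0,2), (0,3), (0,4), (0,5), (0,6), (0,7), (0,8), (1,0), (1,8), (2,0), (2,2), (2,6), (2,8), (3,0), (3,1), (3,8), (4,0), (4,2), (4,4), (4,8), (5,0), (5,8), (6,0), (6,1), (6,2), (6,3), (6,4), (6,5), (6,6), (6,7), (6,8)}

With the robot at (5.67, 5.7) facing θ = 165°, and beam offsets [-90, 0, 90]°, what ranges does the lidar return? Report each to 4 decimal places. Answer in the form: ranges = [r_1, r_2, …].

ranges = [1.2750, 2.7642, 2.7952]

beam 1: φ=-90°, α=75°
  cosα=0.2588 sinα=0.9659 | (5,5) | tMaxX 1.2750 tMaxY 0.3106 | tΔX 3.8637 tΔY 1.0353
    t=0.3106 [y] (5,6)
    t=1.2750 [x] (6,6) — stop
  → r_1 = 1.2750
beam 2: φ=0°, α=165°
  cosα=-0.9659 sinα=0.2588 | (5,5) | tMaxX 0.6936 tMaxY 1.1591 | tΔX 1.0353 tΔY 3.8637
    t=0.6936 [x] (4,5)
    t=1.1591 [y] (4,6)
    t=1.7289 [x] (3,6)
    t=2.7642 [x] (2,6) — stop
  → r_2 = 2.7642
beam 3: φ=90°, α=255°
  cosα=-0.2588 sinα=-0.9659 | (5,5) | tMaxX 2.5887 tMaxY 0.7247 | tΔX 3.8637 tΔY 1.0353
    t=0.7247 [y] (5,4)
    t=1.7600 [y] (5,3)
    t=2.5887 [x] (4,3)
    t=2.7952 [y] (4,2) — stop
  → r_3 = 2.7952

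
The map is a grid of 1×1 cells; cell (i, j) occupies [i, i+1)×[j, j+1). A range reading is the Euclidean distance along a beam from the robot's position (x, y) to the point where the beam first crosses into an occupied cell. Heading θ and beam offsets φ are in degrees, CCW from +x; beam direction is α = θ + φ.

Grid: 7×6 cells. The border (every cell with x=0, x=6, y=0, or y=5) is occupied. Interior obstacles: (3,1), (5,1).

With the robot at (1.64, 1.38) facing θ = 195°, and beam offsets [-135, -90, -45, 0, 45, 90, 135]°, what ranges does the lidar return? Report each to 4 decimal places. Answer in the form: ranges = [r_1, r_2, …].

beam 1: φ=-135°, α=60°
  cosα=0.5000 sinα=0.8660 | (1,1) | tMaxX 0.7200 tMaxY 0.7159 | tΔX 2.0000 tΔY 1.1547
    t=0.7159 [y] (1,2)
    t=0.7200 [x] (2,2)
    t=1.8706 [y] (2,3)
    t=2.7200 [x] (3,3)
    t=3.0253 [y] (3,4)
    t=4.1800 [y] (3,5) — stop
  → r_1 = 4.1800
beam 2: φ=-90°, α=105°
  cosα=-0.2588 sinα=0.9659 | (1,1) | tMaxX 2.4728 tMaxY 0.6419 | tΔX 3.8637 tΔY 1.0353
    t=0.6419 [y] (1,2)
    t=1.6771 [y] (1,3)
    t=2.4728 [x] (0,3) — stop
  → r_2 = 2.4728
beam 3: φ=-45°, α=150°
  cosα=-0.8660 sinα=0.5000 | (1,1) | tMaxX 0.7390 tMaxY 1.2400 | tΔX 1.1547 tΔY 2.0000
    t=0.7390 [x] (0,1) — stop
  → r_3 = 0.7390
beam 4: φ=0°, α=195°
  cosα=-0.9659 sinα=-0.2588 | (1,1) | tMaxX 0.6626 tMaxY 1.4682 | tΔX 1.0353 tΔY 3.8637
    t=0.6626 [x] (0,1) — stop
  → r_4 = 0.6626
beam 5: φ=45°, α=240°
  cosα=-0.5000 sinα=-0.8660 | (1,1) | tMaxX 1.2800 tMaxY 0.4388 | tΔX 2.0000 tΔY 1.1547
    t=0.4388 [y] (1,0) — stop
  → r_5 = 0.4388
beam 6: φ=90°, α=285°
  cosα=0.2588 sinα=-0.9659 | (1,1) | tMaxX 1.3909 tMaxY 0.3934 | tΔX 3.8637 tΔY 1.0353
    t=0.3934 [y] (1,0) — stop
  → r_6 = 0.3934
beam 7: φ=135°, α=330°
  cosα=0.8660 sinα=-0.5000 | (1,1) | tMaxX 0.4157 tMaxY 0.7600 | tΔX 1.1547 tΔY 2.0000
    t=0.4157 [x] (2,1)
    t=0.7600 [y] (2,0) — stop
  → r_7 = 0.7600

ranges = [4.1800, 2.4728, 0.7390, 0.6626, 0.4388, 0.3934, 0.7600]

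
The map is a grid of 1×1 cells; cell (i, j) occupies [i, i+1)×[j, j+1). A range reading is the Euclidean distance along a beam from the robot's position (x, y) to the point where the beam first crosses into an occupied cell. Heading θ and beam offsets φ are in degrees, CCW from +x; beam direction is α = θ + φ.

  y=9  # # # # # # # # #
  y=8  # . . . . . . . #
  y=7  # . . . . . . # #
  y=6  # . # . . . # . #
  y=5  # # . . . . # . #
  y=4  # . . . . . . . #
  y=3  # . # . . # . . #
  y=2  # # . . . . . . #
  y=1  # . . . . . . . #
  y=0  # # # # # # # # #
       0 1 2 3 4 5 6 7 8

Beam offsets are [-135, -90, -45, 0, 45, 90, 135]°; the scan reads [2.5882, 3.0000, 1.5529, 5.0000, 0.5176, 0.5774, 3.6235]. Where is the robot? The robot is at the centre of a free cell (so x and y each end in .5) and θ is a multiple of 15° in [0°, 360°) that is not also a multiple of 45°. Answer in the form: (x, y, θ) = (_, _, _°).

(x, y, θ) = (5.5, 5.5, 300°)

Candidates: 48 free-cell centres × 16 headings = 768 poses. Raycast each; keep the one whose scan matches to 4 dp.
  (1.5, 4.5, 330°): beam 1 = 0.5176 ≠ 2.5882 ✗
  (6.5, 4.5, 240°): beam 1 = 0.5176 ≠ 2.5882 ✗
  (2.5, 5.5, 210°): beam 1 = 0.5176 ≠ 2.5882 ✗
  (6.5, 3.5, 195°): beam 1 = 3.0000 ≠ 2.5882 ✗
  …
  (5.5, 5.5, 300°): r_1=2.5882, r_2=3.0000, r_3=1.5529, r_4=5.0000, r_5=0.5176, r_6=0.5774, r_7=3.6235 — all match ✓
Unique over the lattice → pose = (5.5, 5.5, 300°).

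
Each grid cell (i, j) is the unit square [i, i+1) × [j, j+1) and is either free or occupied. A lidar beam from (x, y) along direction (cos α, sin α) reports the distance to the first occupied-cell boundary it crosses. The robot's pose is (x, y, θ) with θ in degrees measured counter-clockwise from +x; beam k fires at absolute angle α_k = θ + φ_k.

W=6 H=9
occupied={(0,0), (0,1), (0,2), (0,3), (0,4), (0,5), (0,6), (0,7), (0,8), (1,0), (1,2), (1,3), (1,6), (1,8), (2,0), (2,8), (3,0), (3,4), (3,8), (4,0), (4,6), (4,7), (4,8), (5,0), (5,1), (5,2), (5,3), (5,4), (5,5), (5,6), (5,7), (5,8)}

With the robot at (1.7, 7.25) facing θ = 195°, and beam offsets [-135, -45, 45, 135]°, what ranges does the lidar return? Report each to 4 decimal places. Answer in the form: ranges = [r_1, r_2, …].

beam 1: φ=-135°, α=60°
  direction (0.5000, 0.8660); cell (1,7); t to first gridline: x 0.6000, y 0.8660 (then +2.0000 / +1.1547)
    (2,7) via x @ 0.6000
    (2,8) via y @ 0.8660  # hit
  → r_1 = 0.8660
beam 2: φ=-45°, α=150°
  direction (-0.8660, 0.5000); cell (1,7); t to first gridline: x 0.8083, y 1.5000 (then +1.1547 / +2.0000)
    (0,7) via x @ 0.8083  # hit
  → r_2 = 0.8083
beam 3: φ=45°, α=240°
  direction (-0.5000, -0.8660); cell (1,7); t to first gridline: x 1.4000, y 0.2887 (then +2.0000 / +1.1547)
    (1,6) via y @ 0.2887  # hit
  → r_3 = 0.2887
beam 4: φ=135°, α=330°
  direction (0.8660, -0.5000); cell (1,7); t to first gridline: x 0.3464, y 0.5000 (then +1.1547 / +2.0000)
    (2,7) via x @ 0.3464
    (2,6) via y @ 0.5000
    (3,6) via x @ 1.5011
    (3,5) via y @ 2.5000
    (4,5) via x @ 2.6558
    (5,5) via x @ 3.8105  # hit
  → r_4 = 3.8105

ranges = [0.8660, 0.8083, 0.2887, 3.8105]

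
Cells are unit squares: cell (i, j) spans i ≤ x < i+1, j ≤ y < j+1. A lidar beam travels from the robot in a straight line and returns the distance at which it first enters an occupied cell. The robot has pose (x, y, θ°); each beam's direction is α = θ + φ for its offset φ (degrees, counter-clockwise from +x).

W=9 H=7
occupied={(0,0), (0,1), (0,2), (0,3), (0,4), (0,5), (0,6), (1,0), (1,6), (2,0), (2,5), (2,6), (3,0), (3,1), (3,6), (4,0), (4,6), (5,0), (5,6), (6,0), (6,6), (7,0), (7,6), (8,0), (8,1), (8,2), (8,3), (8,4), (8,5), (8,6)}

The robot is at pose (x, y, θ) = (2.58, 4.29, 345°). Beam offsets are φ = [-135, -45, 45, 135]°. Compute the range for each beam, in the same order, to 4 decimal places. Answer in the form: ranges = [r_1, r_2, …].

beam 1: φ=-135°, α=210°
  dir = (cos 210°, sin 210°) = (-0.8660, -0.5000); from cell (2,4)
  next x-line at t=0.6697, next y-line at t=0.5800; Δt_x=1.1547, Δt_y=2.0000
    y: enter (2,3) at t=0.5800
    x: enter (1,3) at t=0.6697
    x: enter (0,3) at t=1.8244 ← occupied
  → r_1 = 1.8244
beam 2: φ=-45°, α=300°
  dir = (cos 300°, sin 300°) = (0.5000, -0.8660); from cell (2,4)
  next x-line at t=0.8400, next y-line at t=0.3349; Δt_x=2.0000, Δt_y=1.1547
    y: enter (2,3) at t=0.3349
    x: enter (3,3) at t=0.8400
    y: enter (3,2) at t=1.4896
    y: enter (3,1) at t=2.6443 ← occupied
  → r_2 = 2.6443
beam 3: φ=45°, α=30°
  dir = (cos 30°, sin 30°) = (0.8660, 0.5000); from cell (2,4)
  next x-line at t=0.4850, next y-line at t=1.4200; Δt_x=1.1547, Δt_y=2.0000
    x: enter (3,4) at t=0.4850
    y: enter (3,5) at t=1.4200
    x: enter (4,5) at t=1.6397
    x: enter (5,5) at t=2.7944
    y: enter (5,6) at t=3.4200 ← occupied
  → r_3 = 3.4200
beam 4: φ=135°, α=120°
  dir = (cos 120°, sin 120°) = (-0.5000, 0.8660); from cell (2,4)
  next x-line at t=1.1600, next y-line at t=0.8198; Δt_x=2.0000, Δt_y=1.1547
    y: enter (2,5) at t=0.8198 ← occupied
  → r_4 = 0.8198

ranges = [1.8244, 2.6443, 3.4200, 0.8198]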